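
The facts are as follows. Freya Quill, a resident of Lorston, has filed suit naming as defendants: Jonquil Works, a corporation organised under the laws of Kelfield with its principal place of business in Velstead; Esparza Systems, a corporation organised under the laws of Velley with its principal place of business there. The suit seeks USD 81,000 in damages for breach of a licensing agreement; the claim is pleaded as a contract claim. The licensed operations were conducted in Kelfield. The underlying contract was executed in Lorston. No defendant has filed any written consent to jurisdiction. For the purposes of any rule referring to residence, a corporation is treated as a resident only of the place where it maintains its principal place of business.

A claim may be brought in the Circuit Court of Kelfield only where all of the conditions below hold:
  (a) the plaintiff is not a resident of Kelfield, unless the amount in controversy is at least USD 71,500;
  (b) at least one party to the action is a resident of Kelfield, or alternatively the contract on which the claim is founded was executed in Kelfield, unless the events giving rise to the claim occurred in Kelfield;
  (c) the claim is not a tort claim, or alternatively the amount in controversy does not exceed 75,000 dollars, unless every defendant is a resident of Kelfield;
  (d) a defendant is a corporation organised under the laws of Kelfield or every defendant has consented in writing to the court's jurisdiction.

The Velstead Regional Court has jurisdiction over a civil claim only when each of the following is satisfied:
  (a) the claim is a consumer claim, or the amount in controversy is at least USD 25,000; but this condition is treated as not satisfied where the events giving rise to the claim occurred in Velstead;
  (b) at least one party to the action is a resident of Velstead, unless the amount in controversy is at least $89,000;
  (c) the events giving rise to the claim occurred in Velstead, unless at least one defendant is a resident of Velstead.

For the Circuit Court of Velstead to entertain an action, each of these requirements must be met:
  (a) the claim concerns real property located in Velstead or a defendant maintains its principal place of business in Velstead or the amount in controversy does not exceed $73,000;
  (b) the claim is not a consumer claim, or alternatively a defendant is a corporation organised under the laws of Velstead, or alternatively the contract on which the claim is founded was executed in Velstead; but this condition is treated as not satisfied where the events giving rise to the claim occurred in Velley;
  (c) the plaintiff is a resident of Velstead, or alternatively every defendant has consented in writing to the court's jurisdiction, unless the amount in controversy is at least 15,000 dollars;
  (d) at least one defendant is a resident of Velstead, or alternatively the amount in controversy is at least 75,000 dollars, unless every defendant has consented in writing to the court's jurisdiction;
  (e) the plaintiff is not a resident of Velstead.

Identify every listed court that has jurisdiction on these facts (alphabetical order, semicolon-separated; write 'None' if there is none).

The Circuit Court of Kelfield:
  (a) The plaintiff resides in Lorston, which is not Kelfield. Met.
  (b) No party resides in Kelfield; the contract was executed in Lorston, not Kelfield — every alternative fails. However, the operative events occurred in Kelfield, so the 'unless' proviso supplies this condition. Satisfied.
  (c) The claim is a contract claim, not a tort claim — that alternative is enough. Condition met.
  (d) Jonquil Works is organised under the laws of Kelfield, which satisfies one of the alternatives. Satisfied.
  → Every requirement is satisfied — jurisdiction.
The Velstead Regional Court:
  (a) The amount in controversy is $81,000, which meets the USD 25,000 floor, so one alternative holds. And the carve-out is inapplicable — the operative events occurred in Kelfield, not Velstead. Met.
  (b) Jonquil Works resides in Velstead. Met.
  (c) The operative events occurred in Kelfield, not Velstead. The proviso rescues it, though: Jonquil Works resides in Velstead. Satisfied.
  → All conditions met; jurisdiction exists.
The Circuit Court of Velstead:
  (a) Jonquil Works has its principal place of business in Velstead, so one alternative holds. Condition met.
  (b) The claim is a contract claim, not a consumer claim — that alternative is enough. The carve-out does not apply: the operative events occurred in Kelfield, not Velley. Met.
  (c) The plaintiff resides in Lorston, not Velstead; no such written consent has been filed — none of the alternatives is met. But the amount in controversy is USD 81,000, which meets the $15,000 floor, and the 'unless' clause therefore excuses the requirement. Met.
  (d) Jonquil Works resides in Velstead, which satisfies one of the alternatives. Satisfied.
  (e) The plaintiff resides in Lorston, which is not Velstead. Met.
  → Jurisdiction lies.

the Circuit Court of Kelfield; the Circuit Court of Velstead; the Velstead Regional Court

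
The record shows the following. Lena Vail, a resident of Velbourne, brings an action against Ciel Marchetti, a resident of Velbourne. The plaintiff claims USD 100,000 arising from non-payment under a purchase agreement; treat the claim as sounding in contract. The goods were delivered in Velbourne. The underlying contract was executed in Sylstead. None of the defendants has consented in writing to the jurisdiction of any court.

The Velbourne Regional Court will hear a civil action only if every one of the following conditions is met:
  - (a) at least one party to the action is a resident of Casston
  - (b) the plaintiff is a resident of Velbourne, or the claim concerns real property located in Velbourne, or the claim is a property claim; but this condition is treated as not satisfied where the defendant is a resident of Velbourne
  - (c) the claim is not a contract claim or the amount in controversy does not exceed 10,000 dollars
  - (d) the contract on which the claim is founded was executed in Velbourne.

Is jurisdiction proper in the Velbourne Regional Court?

The Velbourne Regional Court:
  (a) No party resides in Casston. Not satisfied.
  (b) The plaintiff resides in Velbourne, so this disjunct is met. However, the defendant resides in Velbourne, which falls within the stated exception and so defeats the condition. Condition not met.
  (c) The claim is a contract claim; the amount in controversy is USD 100,000, above the USD 10,000 ceiling — none of the alternatives is met. Condition not met.
  (d) The contract was executed in Sylstead, not Velbourne. Condition not met.
  → At least one condition fails; no jurisdiction.

No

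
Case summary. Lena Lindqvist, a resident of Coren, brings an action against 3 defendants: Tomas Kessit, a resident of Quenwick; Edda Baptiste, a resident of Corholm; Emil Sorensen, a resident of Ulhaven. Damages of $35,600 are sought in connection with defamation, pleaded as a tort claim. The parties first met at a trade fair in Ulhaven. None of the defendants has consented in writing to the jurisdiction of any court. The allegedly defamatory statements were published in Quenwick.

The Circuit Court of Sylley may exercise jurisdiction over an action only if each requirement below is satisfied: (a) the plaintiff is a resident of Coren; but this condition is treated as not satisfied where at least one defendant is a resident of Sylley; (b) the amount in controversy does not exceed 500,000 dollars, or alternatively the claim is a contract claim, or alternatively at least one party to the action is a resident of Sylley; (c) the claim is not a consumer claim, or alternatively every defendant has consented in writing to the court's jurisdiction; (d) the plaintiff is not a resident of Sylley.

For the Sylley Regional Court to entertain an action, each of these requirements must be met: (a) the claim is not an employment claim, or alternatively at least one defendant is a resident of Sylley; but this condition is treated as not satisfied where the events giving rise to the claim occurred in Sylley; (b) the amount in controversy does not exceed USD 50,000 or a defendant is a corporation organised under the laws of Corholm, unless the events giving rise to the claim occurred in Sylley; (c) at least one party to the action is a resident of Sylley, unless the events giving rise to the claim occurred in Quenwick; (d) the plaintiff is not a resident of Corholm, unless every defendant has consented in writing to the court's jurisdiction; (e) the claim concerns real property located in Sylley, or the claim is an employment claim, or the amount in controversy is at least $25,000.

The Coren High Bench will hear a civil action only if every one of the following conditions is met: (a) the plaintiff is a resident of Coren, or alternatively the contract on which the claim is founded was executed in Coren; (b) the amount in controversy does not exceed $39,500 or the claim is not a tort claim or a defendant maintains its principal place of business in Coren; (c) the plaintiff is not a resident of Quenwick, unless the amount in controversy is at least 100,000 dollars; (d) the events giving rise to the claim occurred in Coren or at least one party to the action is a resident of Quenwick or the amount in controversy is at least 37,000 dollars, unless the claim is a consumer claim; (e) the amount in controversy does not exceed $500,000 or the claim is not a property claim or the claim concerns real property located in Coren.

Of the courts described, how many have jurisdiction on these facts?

3

The Circuit Court of Sylley:
  (a) The plaintiff resides in Coren. The carve-out does not apply: no defendant resides in Sylley (they reside in Quenwick, Corholm, Ulhaven). Condition met.
  (b) The amount in controversy is USD 35,600, within the 500,000 dollars ceiling, so one alternative holds. Met.
  (c) The claim is a tort claim, not a consumer claim, which satisfies one of the alternatives. Met.
  (d) The plaintiff resides in Coren, which is not Sylley. Satisfied.
  → All conditions met; jurisdiction exists.
The Sylley Regional Court:
  (a) The claim is a tort claim, not an employment claim — that alternative is enough. And the carve-out is inapplicable — the operative events occurred in Quenwick, not Sylley. Condition met.
  (b) The amount in controversy is $35,600, within the $50,000 ceiling, so one alternative holds. Satisfied.
  (c) No party resides in Sylley. The proviso rescues it, though: the operative events occurred in Quenwick. Satisfied.
  (d) The plaintiff resides in Coren, which is not Corholm. Satisfied.
  (e) The amount in controversy is USD 35,600, which meets the $25,000 floor, so one alternative holds. Met.
  → All conditions met; jurisdiction exists.
The Coren High Bench:
  (a) The plaintiff resides in Coren, so this disjunct is met. Met.
  (b) The amount in controversy is USD 35,600, within the USD 39,500 ceiling, so one alternative holds. Met.
  (c) The plaintiff resides in Coren, which is not Quenwick. Condition met.
  (d) Tomas Kessit resides in Quenwick, which satisfies one of the alternatives. Met.
  (e) The amount in controversy is $35,600, within the 500,000 dollars ceiling, so this disjunct is met. Condition met.
  → All conditions met; jurisdiction exists.
Courts with jurisdiction: the Circuit Court of Sylley, the Sylley Regional Court, the Coren High Bench — 3 in total.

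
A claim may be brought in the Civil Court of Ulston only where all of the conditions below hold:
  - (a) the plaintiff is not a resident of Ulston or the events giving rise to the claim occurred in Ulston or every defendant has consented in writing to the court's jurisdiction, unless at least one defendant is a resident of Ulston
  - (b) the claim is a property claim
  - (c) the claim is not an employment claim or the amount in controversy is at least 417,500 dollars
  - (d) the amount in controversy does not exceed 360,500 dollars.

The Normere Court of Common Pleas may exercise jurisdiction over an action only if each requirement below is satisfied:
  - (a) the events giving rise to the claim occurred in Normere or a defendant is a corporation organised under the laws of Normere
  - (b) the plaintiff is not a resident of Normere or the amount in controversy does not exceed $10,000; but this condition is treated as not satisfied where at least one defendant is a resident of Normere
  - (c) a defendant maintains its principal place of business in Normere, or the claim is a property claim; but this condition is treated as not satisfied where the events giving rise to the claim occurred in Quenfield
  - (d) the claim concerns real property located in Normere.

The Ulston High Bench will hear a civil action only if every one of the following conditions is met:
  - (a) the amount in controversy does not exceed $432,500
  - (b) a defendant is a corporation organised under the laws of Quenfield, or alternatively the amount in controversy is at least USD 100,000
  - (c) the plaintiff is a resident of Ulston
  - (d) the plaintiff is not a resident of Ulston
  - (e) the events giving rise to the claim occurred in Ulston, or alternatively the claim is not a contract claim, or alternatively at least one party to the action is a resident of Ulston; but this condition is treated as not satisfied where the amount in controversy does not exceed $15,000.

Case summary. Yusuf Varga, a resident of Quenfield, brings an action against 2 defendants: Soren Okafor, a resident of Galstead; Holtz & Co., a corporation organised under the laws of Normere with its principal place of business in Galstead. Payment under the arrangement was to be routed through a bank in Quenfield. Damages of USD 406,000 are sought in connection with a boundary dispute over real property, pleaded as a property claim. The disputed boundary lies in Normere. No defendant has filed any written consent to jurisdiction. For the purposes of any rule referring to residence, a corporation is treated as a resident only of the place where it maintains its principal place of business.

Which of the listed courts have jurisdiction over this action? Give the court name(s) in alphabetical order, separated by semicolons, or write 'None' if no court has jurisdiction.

The Civil Court of Ulston:
  (a) The plaintiff resides in Quenfield, which is not Ulston, which satisfies one of the alternatives. Satisfied.
  (b) The claim is a property claim. Condition met.
  (c) The claim is a property claim, not an employment claim, which satisfies one of the alternatives. Satisfied.
  (d) The amount in controversy is $406,000, above the 360,500 dollars ceiling. Fails.
  → Not every requirement is met — no jurisdiction.
The Normere Court of Common Pleas:
  (a) The operative events occurred in Normere, so one alternative holds. Condition met.
  (b) The plaintiff resides in Quenfield, which is not Normere, so this disjunct is met. The carve-out does not apply: no defendant resides in Normere (they reside in Galstead, Galstead). Met.
  (c) The claim is a property claim — that alternative is enough. The exception is not triggered, since the operative events occurred in Normere, not Quenfield. Met.
  (d) The property lies in Normere. Met.
  → The court has jurisdiction.
The Ulston High Bench:
  (a) The amount in controversy is USD 406,000, within the USD 432,500 ceiling. Satisfied.
  (b) The amount in controversy is 406,000 dollars, which meets the 100,000 dollars floor, so one alternative holds. Satisfied.
  (c) The plaintiff resides in Quenfield, not Ulston. Condition not met.
  (d) The plaintiff resides in Quenfield, which is not Ulston. Condition met.
  (e) The claim is a property claim, not a contract claim, which satisfies one of the alternatives. The carve-out does not apply: the amount in controversy is 406,000 dollars, above the $15,000 ceiling. Condition met.
  → The court lacks jurisdiction.

the Normere Court of Common Pleas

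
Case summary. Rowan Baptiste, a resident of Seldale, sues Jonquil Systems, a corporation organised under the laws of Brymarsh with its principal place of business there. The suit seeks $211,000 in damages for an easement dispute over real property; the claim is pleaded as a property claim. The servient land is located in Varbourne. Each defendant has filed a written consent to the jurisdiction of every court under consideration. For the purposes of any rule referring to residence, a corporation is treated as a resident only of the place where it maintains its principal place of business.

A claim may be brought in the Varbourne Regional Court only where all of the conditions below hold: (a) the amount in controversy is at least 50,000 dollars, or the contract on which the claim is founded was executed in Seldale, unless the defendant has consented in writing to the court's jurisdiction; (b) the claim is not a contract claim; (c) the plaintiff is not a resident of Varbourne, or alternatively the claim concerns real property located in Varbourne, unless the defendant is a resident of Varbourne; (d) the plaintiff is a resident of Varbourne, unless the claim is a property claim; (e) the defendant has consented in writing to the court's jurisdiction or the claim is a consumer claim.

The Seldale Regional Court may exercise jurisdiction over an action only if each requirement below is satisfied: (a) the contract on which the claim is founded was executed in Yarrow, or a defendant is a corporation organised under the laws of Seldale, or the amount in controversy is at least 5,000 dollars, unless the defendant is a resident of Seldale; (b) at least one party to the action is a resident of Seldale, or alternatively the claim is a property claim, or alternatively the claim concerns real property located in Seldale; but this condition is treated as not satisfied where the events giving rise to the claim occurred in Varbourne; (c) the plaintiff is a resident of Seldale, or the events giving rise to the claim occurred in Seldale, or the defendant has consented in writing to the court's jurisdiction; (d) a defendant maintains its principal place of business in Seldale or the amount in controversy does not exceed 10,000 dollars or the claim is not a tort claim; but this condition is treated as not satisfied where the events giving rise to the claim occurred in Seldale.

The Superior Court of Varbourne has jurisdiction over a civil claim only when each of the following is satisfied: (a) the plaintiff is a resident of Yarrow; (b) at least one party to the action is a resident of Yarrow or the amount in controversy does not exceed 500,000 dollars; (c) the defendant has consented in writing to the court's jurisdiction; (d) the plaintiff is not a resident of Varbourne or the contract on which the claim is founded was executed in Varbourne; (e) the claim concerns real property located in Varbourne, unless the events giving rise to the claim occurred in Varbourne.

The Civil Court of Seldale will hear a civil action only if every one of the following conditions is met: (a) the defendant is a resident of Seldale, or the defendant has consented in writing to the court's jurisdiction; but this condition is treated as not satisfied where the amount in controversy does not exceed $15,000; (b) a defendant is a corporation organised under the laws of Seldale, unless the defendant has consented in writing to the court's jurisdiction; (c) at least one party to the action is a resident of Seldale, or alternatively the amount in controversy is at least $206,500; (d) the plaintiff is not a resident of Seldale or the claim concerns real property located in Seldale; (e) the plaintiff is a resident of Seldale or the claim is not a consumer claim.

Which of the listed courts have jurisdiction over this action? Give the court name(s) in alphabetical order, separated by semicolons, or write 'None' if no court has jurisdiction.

the Varbourne Regional Court

The Varbourne Regional Court:
  (a) The amount in controversy is 211,000 dollars, which meets the $50,000 floor, so one alternative holds. Satisfied.
  (b) The claim is a property claim, not a contract claim. Met.
  (c) The plaintiff resides in Seldale, which is not Varbourne, so one alternative holds. Condition met.
  (d) The plaintiff resides in Seldale, not Varbourne. However, the claim is a property claim, so the 'unless' proviso supplies this condition. Condition met.
  (e) Every defendant has filed written consent — that alternative is enough. Condition met.
  → All conditions met; jurisdiction exists.
The Seldale Regional Court:
  (a) The amount in controversy is $211,000, which meets the $5,000 floor — that alternative is enough. Satisfied.
  (b) Rowan Baptiste resides in Seldale, which satisfies one of the alternatives. However, the operative events occurred in Varbourne, which falls within the stated exception and so defeats the condition. Not met.
  (c) The plaintiff resides in Seldale, so this disjunct is met. Satisfied.
  (d) The claim is a property claim, not a tort claim, so this disjunct is met. The carve-out does not apply: the operative events occurred in Varbourne, not Seldale. Met.
  → Not every requirement is met — no jurisdiction.
The Superior Court of Varbourne:
  (a) The plaintiff resides in Seldale, not Yarrow. Not met.
  (b) The amount in controversy is 211,000 dollars, within the USD 500,000 ceiling, so this disjunct is met. Condition met.
  (c) Every defendant has filed written consent. Condition met.
  (d) The plaintiff resides in Seldale, which is not Varbourne, so one alternative holds. Met.
  (e) The property lies in Varbourne. Satisfied.
  → No jurisdiction.
The Civil Court of Seldale:
  (a) Every defendant has filed written consent, which satisfies one of the alternatives. The carve-out does not apply: the amount in controversy is $211,000, above the USD 15,000 ceiling. Condition met.
  (b) The corporate defendant(s) are organised in Brymarsh, not Seldale. But every defendant has filed written consent, and the 'unless' clause therefore excuses the requirement. Met.
  (c) Rowan Baptiste resides in Seldale, which satisfies one of the alternatives. Condition met.
  (d) The plaintiff resides in Seldale; the property lies in Varbourne, not Seldale — none of the alternatives is met. Fails.
  (e) The plaintiff resides in Seldale, so one alternative holds. Condition met.
  → Not every requirement is met — no jurisdiction.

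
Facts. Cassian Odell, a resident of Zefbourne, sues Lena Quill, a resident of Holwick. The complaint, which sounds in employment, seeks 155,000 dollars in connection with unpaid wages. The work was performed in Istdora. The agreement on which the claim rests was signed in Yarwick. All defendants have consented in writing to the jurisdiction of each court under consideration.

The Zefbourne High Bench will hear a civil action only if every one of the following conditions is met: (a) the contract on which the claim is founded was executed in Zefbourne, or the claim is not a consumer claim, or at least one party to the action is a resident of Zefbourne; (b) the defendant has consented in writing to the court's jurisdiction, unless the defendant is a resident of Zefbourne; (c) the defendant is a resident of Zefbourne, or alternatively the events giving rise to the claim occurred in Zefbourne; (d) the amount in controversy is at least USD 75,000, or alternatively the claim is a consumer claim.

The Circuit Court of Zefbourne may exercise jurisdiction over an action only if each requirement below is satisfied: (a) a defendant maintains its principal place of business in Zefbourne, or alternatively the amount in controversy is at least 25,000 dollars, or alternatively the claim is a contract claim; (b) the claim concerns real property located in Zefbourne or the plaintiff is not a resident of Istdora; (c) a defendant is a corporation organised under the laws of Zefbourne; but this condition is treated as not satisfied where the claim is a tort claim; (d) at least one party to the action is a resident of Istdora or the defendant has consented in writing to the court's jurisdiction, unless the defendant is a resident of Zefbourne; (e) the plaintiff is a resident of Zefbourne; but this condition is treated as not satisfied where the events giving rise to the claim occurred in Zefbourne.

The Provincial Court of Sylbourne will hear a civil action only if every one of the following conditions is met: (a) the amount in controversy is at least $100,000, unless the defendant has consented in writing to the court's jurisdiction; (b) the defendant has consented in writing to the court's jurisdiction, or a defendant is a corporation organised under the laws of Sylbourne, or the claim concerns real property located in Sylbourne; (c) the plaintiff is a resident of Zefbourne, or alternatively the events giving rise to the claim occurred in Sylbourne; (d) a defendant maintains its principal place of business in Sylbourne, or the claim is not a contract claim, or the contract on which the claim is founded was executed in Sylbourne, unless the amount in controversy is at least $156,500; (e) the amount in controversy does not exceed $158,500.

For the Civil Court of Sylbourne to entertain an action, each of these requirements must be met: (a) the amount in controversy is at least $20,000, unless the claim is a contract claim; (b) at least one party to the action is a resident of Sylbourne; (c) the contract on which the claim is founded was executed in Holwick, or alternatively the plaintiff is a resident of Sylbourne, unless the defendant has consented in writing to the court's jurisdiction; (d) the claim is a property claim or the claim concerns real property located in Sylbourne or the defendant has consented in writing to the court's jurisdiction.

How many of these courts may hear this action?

The Zefbourne High Bench:
  (a) The claim is an employment claim, not a consumer claim — that alternative is enough. Met.
  (b) Every defendant has filed written consent. Met.
  (c) The defendant resides in Holwick, not Zefbourne; the operative events occurred in Istdora, not Zefbourne — every alternative fails. Not satisfied.
  (d) The amount in controversy is $155,000, which meets the $75,000 floor, so one alternative holds. Met.
  → No jurisdiction.
The Circuit Court of Zefbourne:
  (a) The amount in controversy is 155,000 dollars, which meets the USD 25,000 floor — that alternative is enough. Satisfied.
  (b) The plaintiff resides in Zefbourne, which is not Istdora, which satisfies one of the alternatives. Satisfied.
  (c) No defendant is a corporation. Fails.
  (d) Every defendant has filed written consent, so one alternative holds. Condition met.
  (e) The plaintiff resides in Zefbourne. The carve-out does not apply: the operative events occurred in Istdora, not Zefbourne. Met.
  → The court lacks jurisdiction.
The Provincial Court of Sylbourne:
  (a) The amount in controversy is USD 155,000, which meets the 100,000 dollars floor. Met.
  (b) Every defendant has filed written consent, so this disjunct is met. Satisfied.
  (c) The plaintiff resides in Zefbourne, so one alternative holds. Satisfied.
  (d) The claim is an employment claim, not a contract claim, so one alternative holds. Met.
  (e) The amount in controversy is 155,000 dollars, within the USD 158,500 ceiling. Met.
  → Every requirement is satisfied — jurisdiction.
The Civil Court of Sylbourne:
  (a) The amount in controversy is $155,000, which meets the USD 20,000 floor. Met.
  (b) No party resides in Sylbourne. Fails.
  (c) The contract was executed in Yarwick, not Holwick; the plaintiff resides in Zefbourne, not Sylbourne — every alternative fails. However, every defendant has filed written consent, so the 'unless' proviso supplies this condition. Condition met.
  (d) Every defendant has filed written consent, so this disjunct is met. Met.
  → At least one condition fails; no jurisdiction.
Courts with jurisdiction: the Provincial Court of Sylbourne — 1 in total.

1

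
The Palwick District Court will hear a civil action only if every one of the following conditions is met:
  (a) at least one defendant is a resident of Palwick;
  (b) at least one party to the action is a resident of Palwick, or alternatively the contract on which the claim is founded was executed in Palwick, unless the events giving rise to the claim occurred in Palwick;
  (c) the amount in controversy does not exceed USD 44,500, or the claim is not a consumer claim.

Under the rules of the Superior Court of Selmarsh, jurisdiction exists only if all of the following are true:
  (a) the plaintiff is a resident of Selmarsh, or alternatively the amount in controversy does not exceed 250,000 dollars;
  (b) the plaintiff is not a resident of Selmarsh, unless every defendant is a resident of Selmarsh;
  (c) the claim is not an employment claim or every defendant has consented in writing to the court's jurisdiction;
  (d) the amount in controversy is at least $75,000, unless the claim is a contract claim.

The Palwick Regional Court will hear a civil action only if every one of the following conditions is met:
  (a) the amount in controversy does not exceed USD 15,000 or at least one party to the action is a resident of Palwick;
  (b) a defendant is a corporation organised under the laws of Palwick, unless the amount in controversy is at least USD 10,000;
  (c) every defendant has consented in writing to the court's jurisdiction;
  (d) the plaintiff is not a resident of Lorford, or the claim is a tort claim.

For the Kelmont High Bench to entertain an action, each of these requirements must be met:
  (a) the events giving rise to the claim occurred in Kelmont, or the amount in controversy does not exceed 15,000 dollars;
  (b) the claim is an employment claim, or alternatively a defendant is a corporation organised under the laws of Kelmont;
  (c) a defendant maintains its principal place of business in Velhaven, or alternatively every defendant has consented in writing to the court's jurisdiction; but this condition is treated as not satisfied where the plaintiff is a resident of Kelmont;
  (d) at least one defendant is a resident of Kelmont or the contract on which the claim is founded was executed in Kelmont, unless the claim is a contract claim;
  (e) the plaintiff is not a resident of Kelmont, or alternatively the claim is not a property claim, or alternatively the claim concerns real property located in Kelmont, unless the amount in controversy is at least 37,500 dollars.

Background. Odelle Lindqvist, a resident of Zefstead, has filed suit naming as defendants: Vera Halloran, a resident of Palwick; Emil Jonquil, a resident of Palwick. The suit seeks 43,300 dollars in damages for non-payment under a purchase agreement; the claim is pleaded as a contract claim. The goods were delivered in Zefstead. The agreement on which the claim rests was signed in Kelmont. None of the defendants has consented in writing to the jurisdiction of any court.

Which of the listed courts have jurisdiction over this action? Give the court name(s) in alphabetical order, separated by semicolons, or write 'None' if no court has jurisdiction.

the Palwick District Court; the Superior Court of Selmarsh

The Palwick District Court:
  (a) Vera Halloran resides in Palwick. Satisfied.
  (b) Vera Halloran resides in Palwick — that alternative is enough. Condition met.
  (c) The amount in controversy is 43,300 dollars, within the USD 44,500 ceiling — that alternative is enough. Met.
  → The court has jurisdiction.
The Superior Court of Selmarsh:
  (a) The amount in controversy is 43,300 dollars, within the 250,000 dollars ceiling, so this disjunct is met. Met.
  (b) The plaintiff resides in Zefstead, which is not Selmarsh. Condition met.
  (c) The claim is a contract claim, not an employment claim — that alternative is enough. Condition met.
  (d) The amount in controversy is $43,300, below the $75,000 floor. The proviso rescues it, though: the claim is a contract claim. Condition met.
  → The court has jurisdiction.
The Palwick Regional Court:
  (a) Vera Halloran resides in Palwick, which satisfies one of the alternatives. Met.
  (b) No defendant is a corporation. The proviso rescues it, though: the amount in controversy is USD 43,300, which meets the 10,000 dollars floor. Satisfied.
  (c) No such written consent has been filed. Not satisfied.
  (d) The plaintiff resides in Zefstead, which is not Lorford, which satisfies one of the alternatives. Met.
  → Not every requirement is met — no jurisdiction.
The Kelmont High Bench:
  (a) The operative events occurred in Zefstead, not Kelmont; the amount in controversy is $43,300, above the $15,000 ceiling — none of the alternatives is met. Not satisfied.
  (b) The claim is a contract claim, not an employment claim; no defendant is a corporation — every alternative fails. Condition not met.
  (c) No defendant is a corporation; no such written consent has been filed — none of the alternatives is met. Not satisfied.
  (d) The contract was executed in Kelmont — that alternative is enough. Satisfied.
  (e) The plaintiff resides in Zefstead, which is not Kelmont, so this disjunct is met. Condition met.
  → Not every requirement is met — no jurisdiction.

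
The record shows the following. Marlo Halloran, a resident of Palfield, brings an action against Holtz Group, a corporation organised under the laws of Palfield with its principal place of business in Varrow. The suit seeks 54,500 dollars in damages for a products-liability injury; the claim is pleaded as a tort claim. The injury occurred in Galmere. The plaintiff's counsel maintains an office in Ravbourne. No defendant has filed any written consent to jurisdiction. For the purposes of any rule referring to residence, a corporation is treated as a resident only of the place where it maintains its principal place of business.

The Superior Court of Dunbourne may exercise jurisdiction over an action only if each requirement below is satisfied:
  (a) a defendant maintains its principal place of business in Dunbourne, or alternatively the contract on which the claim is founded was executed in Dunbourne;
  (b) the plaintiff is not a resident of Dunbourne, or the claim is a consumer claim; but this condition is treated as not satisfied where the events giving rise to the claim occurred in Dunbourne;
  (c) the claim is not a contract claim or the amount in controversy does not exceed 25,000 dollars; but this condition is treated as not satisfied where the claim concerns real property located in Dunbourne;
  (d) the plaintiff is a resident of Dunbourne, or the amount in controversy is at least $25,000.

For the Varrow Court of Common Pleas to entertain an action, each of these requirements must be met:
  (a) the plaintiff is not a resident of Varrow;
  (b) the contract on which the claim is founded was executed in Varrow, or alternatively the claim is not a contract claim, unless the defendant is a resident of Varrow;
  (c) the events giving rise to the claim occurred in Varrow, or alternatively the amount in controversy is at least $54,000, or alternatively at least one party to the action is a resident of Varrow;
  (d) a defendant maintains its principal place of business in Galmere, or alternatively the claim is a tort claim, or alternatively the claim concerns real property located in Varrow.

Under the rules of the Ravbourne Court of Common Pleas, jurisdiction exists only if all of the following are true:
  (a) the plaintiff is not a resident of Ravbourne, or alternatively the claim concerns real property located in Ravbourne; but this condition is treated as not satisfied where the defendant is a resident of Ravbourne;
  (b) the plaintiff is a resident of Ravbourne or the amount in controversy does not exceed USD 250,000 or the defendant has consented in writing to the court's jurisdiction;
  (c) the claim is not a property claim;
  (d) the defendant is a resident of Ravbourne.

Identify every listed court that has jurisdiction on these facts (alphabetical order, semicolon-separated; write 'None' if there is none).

the Varrow Court of Common Pleas

The Superior Court of Dunbourne:
  (a) The corporate defendant(s) have their principal place of business in Varrow, not Dunbourne; no contract (and hence no place of execution) is alleged — every alternative fails. Not met.
  (b) The plaintiff resides in Palfield, which is not Dunbourne, so one alternative holds. And the carve-out is inapplicable — the operative events occurred in Galmere, not Dunbourne. Met.
  (c) The claim is a tort claim, not a contract claim, which satisfies one of the alternatives. The exception is not triggered, since the claim does not concern real property. Satisfied.
  (d) The amount in controversy is $54,500, which meets the 25,000 dollars floor — that alternative is enough. Condition met.
  → The court lacks jurisdiction.
The Varrow Court of Common Pleas:
  (a) The plaintiff resides in Palfield, which is not Varrow. Satisfied.
  (b) The claim is a tort claim, not a contract claim, so this disjunct is met. Satisfied.
  (c) The amount in controversy is USD 54,500, which meets the USD 54,000 floor, so this disjunct is met. Condition met.
  (d) The claim is a tort claim — that alternative is enough. Satisfied.
  → All conditions met; jurisdiction exists.
The Ravbourne Court of Common Pleas:
  (a) The plaintiff resides in Palfield, which is not Ravbourne, so one alternative holds. And the carve-out is inapplicable — the defendant resides in Varrow, not Ravbourne. Met.
  (b) The amount in controversy is $54,500, within the USD 250,000 ceiling, which satisfies one of the alternatives. Met.
  (c) The claim is a tort claim, not a property claim. Satisfied.
  (d) The defendant resides in Varrow, not Ravbourne. Not met.
  → The court lacks jurisdiction.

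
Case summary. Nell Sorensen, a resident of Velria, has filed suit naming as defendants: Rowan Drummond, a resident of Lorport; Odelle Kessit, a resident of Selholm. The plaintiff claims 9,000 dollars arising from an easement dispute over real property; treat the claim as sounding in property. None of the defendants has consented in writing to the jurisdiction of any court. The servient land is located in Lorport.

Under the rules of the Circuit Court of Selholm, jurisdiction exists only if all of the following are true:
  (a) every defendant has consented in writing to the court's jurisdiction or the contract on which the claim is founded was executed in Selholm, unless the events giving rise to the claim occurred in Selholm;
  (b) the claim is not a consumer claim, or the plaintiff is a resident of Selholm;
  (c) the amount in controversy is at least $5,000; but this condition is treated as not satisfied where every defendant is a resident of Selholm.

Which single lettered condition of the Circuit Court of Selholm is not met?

The Circuit Court of Selholm:
  (a) No such written consent has been filed; no contract (and hence no place of execution) is alleged — no alternative holds. Nor does the 'unless' clause help: the operative events occurred in Lorport, not Selholm. Fails.
  (b) The claim is a property claim, not a consumer claim, which satisfies one of the alternatives. Met.
  (c) The amount in controversy is USD 9,000, which meets the 5,000 dollars floor. The exception is not triggered, since the defendants reside as follows — Rowan Drummond in Lorport, Odelle Kessit in Selholm — not all in Selholm. Satisfied.
Only condition (a) fails.

(a)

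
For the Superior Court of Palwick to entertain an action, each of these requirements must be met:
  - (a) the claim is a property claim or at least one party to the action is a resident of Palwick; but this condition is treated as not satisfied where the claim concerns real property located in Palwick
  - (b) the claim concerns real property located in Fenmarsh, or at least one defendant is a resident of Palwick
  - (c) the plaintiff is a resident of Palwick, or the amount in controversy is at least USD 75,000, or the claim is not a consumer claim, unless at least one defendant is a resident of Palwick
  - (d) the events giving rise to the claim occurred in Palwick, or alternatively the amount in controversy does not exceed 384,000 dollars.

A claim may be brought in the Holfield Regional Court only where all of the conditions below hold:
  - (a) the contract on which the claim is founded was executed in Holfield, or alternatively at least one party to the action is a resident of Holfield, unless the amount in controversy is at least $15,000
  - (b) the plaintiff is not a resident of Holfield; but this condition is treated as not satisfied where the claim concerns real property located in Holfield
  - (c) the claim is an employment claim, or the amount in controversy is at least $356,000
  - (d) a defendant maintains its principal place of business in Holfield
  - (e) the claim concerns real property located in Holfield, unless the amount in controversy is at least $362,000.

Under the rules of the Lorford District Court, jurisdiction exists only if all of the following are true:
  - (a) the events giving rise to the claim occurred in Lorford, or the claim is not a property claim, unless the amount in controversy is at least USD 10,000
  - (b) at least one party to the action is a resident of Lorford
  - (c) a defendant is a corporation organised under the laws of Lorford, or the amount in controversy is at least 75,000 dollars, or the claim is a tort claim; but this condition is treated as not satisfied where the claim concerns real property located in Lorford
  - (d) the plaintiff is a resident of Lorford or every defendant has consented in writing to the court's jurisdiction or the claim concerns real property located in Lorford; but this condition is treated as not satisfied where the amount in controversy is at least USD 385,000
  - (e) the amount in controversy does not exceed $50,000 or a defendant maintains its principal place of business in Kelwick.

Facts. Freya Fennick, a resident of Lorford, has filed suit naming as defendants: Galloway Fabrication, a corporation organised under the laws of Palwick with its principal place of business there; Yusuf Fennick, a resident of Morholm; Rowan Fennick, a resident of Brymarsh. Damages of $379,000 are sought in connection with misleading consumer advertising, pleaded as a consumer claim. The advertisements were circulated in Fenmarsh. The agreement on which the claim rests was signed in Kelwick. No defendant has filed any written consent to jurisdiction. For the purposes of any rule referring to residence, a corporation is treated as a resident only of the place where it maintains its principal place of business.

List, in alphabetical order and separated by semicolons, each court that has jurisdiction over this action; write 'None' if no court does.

the Superior Court of Palwick

The Superior Court of Palwick:
  (a) Galloway Fabrication resides in Palwick — that alternative is enough. The carve-out does not apply: the claim does not concern real property. Satisfied.
  (b) Galloway Fabrication resides in Palwick, so one alternative holds. Satisfied.
  (c) The amount in controversy is 379,000 dollars, which meets the $75,000 floor — that alternative is enough. Met.
  (d) The amount in controversy is USD 379,000, within the $384,000 ceiling, which satisfies one of the alternatives. Met.
  → Jurisdiction lies.
The Holfield Regional Court:
  (a) The contract was executed in Kelwick, not Holfield; no party resides in Holfield — no alternative holds. However, the amount in controversy is 379,000 dollars, which meets the USD 15,000 floor, so the 'unless' proviso supplies this condition. Satisfied.
  (b) The plaintiff resides in Lorford, which is not Holfield. And the carve-out is inapplicable — the claim does not concern real property. Satisfied.
  (c) The amount in controversy is 379,000 dollars, which meets the USD 356,000 floor, so this disjunct is met. Condition met.
  (d) The corporate defendant(s) have their principal place of business in Palwick, not Holfield. Fails.
  (e) The claim does not concern real property. However, the amount in controversy is $379,000, which meets the 362,000 dollars floor, so the 'unless' proviso supplies this condition. Met.
  → At least one condition fails; no jurisdiction.
The Lorford District Court:
  (a) The claim is a consumer claim, not a property claim — that alternative is enough. Met.
  (b) Freya Fennick resides in Lorford. Satisfied.
  (c) The amount in controversy is $379,000, which meets the $75,000 floor, which satisfies one of the alternatives. And the carve-out is inapplicable — the claim does not concern real property. Met.
  (d) The plaintiff resides in Lorford, so this disjunct is met. The carve-out does not apply: the amount in controversy is $379,000, below the $385,000 floor. Condition met.
  (e) The amount in controversy is $379,000, above the $50,000 ceiling; the corporate defendant(s) have their principal place of business in Palwick, not Kelwick — every alternative fails. Fails.
  → No jurisdiction.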